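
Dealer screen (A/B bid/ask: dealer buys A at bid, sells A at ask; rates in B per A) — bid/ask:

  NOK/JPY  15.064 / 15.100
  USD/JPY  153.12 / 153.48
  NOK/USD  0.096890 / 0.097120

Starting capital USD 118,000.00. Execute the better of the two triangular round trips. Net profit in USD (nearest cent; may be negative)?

Best loop USD → NOK → JPY → USD:
USD 118,000.00 ÷ 0.097120 (buy NOK at ask) = NOK 1,214,991.76
NOK 1,214,991.76 × 15.064 (sell NOK at bid) = JPY 18,302,636
JPY 18,302,636 ÷ 153.48 (buy USD at ask) = USD 119,250.95

Net profit: USD 1,250.95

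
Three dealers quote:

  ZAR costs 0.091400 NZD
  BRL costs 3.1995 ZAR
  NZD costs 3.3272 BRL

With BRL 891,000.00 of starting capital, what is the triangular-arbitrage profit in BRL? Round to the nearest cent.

Profit: BRL 24,736.42

Profitable loop is BRL → NZD → ZAR → BRL:
BRL 891,000.00 ÷ 3.3272 = NZD 267,792.74
NZD 267,792.74 ÷ 0.091400 = ZAR 2,929,898.67
ZAR 2,929,898.67 ÷ 3.1995 = BRL 915,736.42
Profit = BRL 915,736.42 − BRL 891,000.00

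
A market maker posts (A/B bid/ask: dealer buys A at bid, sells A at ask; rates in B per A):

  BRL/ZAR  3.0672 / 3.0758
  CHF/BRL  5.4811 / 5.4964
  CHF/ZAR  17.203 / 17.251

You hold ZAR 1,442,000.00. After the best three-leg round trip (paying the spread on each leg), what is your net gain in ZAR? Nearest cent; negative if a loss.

Best loop ZAR → BRL → CHF → ZAR:
ZAR 1,442,000.00 ÷ 3.0758 (buy BRL at ask) = BRL 468,821.12
BRL 468,821.12 ÷ 5.4964 (buy CHF at ask) = CHF 85,296.03
CHF 85,296.03 × 17.203 (sell CHF at bid) = ZAR 1,467,347.67

Net profit: ZAR 25,347.67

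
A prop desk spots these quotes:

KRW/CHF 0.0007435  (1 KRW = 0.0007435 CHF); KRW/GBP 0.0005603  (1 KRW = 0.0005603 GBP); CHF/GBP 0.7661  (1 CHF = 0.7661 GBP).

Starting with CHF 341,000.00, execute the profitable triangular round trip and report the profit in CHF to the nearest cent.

Profit: CHF 5,657.17

Profitable loop is CHF → GBP → KRW → CHF:
CHF 341,000.00 × 0.7661 = GBP 261,240.10
GBP 261,240.10 ÷ 0.0005603 = KRW 466,250,402
KRW 466,250,402 × 0.0007435 = CHF 346,657.17
Profit = CHF 346,657.17 − CHF 341,000.00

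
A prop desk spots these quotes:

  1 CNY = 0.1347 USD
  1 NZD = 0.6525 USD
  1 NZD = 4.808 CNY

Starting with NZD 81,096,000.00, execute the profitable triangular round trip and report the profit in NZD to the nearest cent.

Profit: NZD 608,860.87

Profitable loop is NZD → USD → CNY → NZD:
NZD 81,096,000.00 × 0.6525 = USD 52,915,140.00
USD 52,915,140.00 ÷ 0.1347 = CNY 392,836,971.05
CNY 392,836,971.05 ÷ 4.808 = NZD 81,704,860.87
Profit = NZD 81,704,860.87 − NZD 81,096,000.00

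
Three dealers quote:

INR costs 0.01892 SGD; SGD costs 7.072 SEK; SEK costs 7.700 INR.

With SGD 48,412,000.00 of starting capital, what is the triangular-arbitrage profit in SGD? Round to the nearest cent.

Profitable loop is SGD → SEK → INR → SGD:
SGD 48,412,000.00 × 7.072 = SEK 342,369,664.00
SEK 342,369,664.00 × 7.700 = INR 2,636,246,412.80
INR 2,636,246,412.80 × 0.01892 = SGD 49,877,782.13
Profit = SGD 49,877,782.13 − SGD 48,412,000.00

Profit: SGD 1,465,782.13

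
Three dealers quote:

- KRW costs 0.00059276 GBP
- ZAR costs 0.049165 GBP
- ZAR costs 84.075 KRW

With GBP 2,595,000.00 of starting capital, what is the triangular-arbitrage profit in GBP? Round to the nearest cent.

Profit: GBP 35,432.03

Profitable loop is GBP → ZAR → KRW → GBP:
GBP 2,595,000.00 ÷ 0.049165 = ZAR 52,781,450.22
ZAR 52,781,450.22 × 84.075 = KRW 4,437,600,427
KRW 4,437,600,427 × 0.00059276 = GBP 2,630,432.03
Profit = GBP 2,630,432.03 − GBP 2,595,000.00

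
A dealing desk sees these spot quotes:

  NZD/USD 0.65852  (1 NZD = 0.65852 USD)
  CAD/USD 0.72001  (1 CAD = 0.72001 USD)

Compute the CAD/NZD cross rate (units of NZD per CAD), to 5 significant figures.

CAD/NZD = 1.0934

1 CAD × 0.72001 = 0.72001 USD
0.72001 USD ÷ 0.65852 = 1.09338 NZD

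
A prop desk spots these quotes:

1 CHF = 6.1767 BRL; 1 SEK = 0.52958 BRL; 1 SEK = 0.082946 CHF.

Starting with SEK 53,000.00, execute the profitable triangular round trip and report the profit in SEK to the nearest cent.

Profitable loop is SEK → BRL → CHF → SEK:
SEK 53,000.00 × 0.52958 = BRL 28,067.74
BRL 28,067.74 ÷ 6.1767 = CHF 4,544.13
CHF 4,544.13 ÷ 0.082946 = SEK 54,784.22
Profit = SEK 54,784.22 − SEK 53,000.00

Profit: SEK 1,784.22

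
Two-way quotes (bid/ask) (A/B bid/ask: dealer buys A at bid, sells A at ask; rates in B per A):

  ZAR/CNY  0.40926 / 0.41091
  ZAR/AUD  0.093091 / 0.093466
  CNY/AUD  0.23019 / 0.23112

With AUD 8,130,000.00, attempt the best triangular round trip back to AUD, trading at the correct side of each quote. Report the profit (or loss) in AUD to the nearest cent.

Best loop AUD → ZAR → CNY → AUD:
AUD 8,130,000.00 ÷ 0.093466 (buy ZAR at ask) = ZAR 86,983,502.02
ZAR 86,983,502.02 × 0.40926 (sell ZAR at bid) = CNY 35,598,868.04
CNY 35,598,868.04 × 0.23019 (sell CNY at bid) = AUD 8,194,503.43

Net profit: AUD 64,503.43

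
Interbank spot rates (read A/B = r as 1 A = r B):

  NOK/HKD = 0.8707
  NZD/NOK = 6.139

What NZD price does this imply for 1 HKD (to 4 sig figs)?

1 HKD ÷ 0.8707 = 1.1485 NOK
1.1485 NOK ÷ 6.139 = 0.187083 NZD

HKD/NZD = 0.1871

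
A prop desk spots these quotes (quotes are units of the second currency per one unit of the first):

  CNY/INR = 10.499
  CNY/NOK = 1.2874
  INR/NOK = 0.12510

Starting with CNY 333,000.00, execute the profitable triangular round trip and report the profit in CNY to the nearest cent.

Profitable loop is CNY → INR → NOK → CNY:
CNY 333,000.00 × 10.499 = INR 3,496,167.00
INR 3,496,167.00 × 0.12510 = NOK 437,370.49
NOK 437,370.49 ÷ 1.2874 = CNY 339,731.62
Profit = CNY 339,731.62 − CNY 333,000.00

Profit: CNY 6,731.62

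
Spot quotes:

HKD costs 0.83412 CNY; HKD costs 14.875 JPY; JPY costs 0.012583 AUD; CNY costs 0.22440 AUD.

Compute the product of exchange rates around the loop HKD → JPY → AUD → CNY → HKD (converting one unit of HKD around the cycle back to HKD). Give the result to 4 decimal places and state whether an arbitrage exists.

Around HKD → JPY → AUD → CNY → HKD: 1 × 14.875 × 0.012583 ÷ 0.22440 ÷ 0.83412 = 0.999976
Product ≈ 1 (deviation 0.002%, within rounding noise).

1.0000 (no arbitrage)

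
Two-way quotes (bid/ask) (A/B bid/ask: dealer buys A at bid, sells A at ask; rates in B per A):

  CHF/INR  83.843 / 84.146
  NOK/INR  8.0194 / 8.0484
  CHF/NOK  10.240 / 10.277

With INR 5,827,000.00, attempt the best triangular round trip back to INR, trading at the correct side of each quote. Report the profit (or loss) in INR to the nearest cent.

Net profit: INR 79,577.66

Best loop INR → NOK → CHF → INR:
INR 5,827,000.00 ÷ 8.0484 (buy NOK at ask) = NOK 723,994.83
NOK 723,994.83 ÷ 10.277 (buy CHF at ask) = CHF 70,448.07
CHF 70,448.07 × 83.843 (sell CHF at bid) = INR 5,906,577.66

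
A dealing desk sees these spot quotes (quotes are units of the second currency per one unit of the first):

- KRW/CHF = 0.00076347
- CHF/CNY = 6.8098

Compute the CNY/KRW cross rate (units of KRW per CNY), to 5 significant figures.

1 CNY ÷ 6.8098 = 0.146847 CHF
0.146847 CHF ÷ 0.00076347 = 192.342 KRW

CNY/KRW = 192.34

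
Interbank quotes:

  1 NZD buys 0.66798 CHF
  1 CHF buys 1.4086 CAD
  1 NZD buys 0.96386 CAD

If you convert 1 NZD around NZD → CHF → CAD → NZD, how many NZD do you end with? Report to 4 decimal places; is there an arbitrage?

0.9762 (arbitrage exists)

Around NZD → CHF → CAD → NZD: 1 × 0.66798 × 1.4086 ÷ 0.96386 = 0.976196
Product < 1; profitable direction is NZD → CAD → CHF → NZD.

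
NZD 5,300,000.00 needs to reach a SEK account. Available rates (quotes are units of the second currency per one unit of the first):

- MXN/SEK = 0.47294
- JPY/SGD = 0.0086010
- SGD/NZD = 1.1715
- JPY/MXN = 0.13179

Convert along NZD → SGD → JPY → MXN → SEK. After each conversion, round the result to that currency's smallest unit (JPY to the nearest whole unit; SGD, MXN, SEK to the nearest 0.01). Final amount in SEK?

SEK 32,784,844.92

NZD 5,300,000.00 ÷ 1.1715 = SGD 4,524,114.38
SGD 4,524,114.38 ÷ 0.0086010 = JPY 525,998,649
JPY 525,998,649 × 0.13179 = MXN 69,321,361.95
MXN 69,321,361.95 × 0.47294 = SEK 32,784,844.92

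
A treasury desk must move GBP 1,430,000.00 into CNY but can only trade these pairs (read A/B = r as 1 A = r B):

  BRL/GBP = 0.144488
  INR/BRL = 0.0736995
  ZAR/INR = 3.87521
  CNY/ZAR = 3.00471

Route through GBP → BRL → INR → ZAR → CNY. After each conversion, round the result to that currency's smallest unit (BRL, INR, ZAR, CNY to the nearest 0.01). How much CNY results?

CNY 11,532,989.91

GBP 1,430,000.00 ÷ 0.144488 = BRL 9,897,015.67
BRL 9,897,015.67 ÷ 0.0736995 = INR 134,288,776.31
INR 134,288,776.31 ÷ 3.87521 = ZAR 34,653,290.10
ZAR 34,653,290.10 ÷ 3.00471 = CNY 11,532,989.91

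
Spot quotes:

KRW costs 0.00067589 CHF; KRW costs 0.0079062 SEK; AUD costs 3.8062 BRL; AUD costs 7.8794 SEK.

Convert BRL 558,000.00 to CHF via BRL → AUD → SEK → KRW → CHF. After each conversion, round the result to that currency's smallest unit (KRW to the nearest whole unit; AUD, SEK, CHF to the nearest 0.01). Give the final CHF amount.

CHF 98,751.56

BRL 558,000.00 ÷ 3.8062 = AUD 146,602.91
AUD 146,602.91 × 7.8794 = SEK 1,155,142.97
SEK 1,155,142.97 ÷ 0.0079062 = KRW 146,105,964
KRW 146,105,964 × 0.00067589 = CHF 98,751.56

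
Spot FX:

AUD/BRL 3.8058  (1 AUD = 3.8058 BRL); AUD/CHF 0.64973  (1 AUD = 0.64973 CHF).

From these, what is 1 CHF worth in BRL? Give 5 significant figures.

1 CHF ÷ 0.64973 = 1.5391 AUD
1.5391 AUD × 3.8058 = 5.85751 BRL

CHF/BRL = 5.8575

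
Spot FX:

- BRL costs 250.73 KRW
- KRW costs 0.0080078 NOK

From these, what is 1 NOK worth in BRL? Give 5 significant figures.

1 NOK ÷ 0.0080078 = 124.878 KRW
124.878 KRW ÷ 250.73 = 0.498059 BRL

NOK/BRL = 0.49806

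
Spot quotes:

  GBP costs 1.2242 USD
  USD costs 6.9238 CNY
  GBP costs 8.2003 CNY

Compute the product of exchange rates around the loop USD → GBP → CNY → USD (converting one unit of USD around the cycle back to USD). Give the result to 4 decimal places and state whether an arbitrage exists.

Around USD → GBP → CNY → USD: 1 ÷ 1.2242 × 8.2003 ÷ 6.9238 = 0.967460
Product < 1; profitable direction is USD → CNY → GBP → USD.

0.9675 (arbitrage exists)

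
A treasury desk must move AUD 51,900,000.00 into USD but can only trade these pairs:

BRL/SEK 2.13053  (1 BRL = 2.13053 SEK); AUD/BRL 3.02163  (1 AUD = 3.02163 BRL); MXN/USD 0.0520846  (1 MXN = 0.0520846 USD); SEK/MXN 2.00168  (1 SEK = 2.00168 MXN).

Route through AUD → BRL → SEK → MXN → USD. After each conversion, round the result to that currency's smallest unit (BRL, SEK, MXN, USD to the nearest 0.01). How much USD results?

USD 34,833,753.84

AUD 51,900,000.00 × 3.02163 = BRL 156,822,597.00
BRL 156,822,597.00 × 2.13053 = SEK 334,115,247.59
SEK 334,115,247.59 × 2.00168 = MXN 668,791,808.80
MXN 668,791,808.80 × 0.0520846 = USD 34,833,753.84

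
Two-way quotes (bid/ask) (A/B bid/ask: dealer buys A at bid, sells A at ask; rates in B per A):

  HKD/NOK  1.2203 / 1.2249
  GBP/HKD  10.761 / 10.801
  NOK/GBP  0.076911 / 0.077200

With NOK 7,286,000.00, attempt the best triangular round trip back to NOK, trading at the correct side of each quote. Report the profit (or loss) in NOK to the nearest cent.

Best loop NOK → GBP → HKD → NOK:
NOK 7,286,000.00 × 0.076911 (sell NOK at bid) = GBP 560,373.55
GBP 560,373.55 × 10.761 (sell GBP at bid) = HKD 6,030,179.73
HKD 6,030,179.73 × 1.2203 (sell HKD at bid) = NOK 7,358,628.32

Net profit: NOK 72,628.32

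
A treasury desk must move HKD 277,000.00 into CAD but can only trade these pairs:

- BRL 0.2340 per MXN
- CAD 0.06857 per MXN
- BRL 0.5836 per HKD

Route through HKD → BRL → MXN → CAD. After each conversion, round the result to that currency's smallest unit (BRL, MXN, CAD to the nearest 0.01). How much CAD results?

HKD 277,000.00 × 0.5836 = BRL 161,657.20
BRL 161,657.20 ÷ 0.2340 = MXN 690,842.74
MXN 690,842.74 × 0.06857 = CAD 47,371.09

CAD 47,371.09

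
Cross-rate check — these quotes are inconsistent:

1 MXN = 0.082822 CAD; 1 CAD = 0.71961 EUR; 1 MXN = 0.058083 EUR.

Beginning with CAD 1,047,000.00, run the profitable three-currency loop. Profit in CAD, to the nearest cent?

Profit: CAD 27,337.03

Profitable loop is CAD → EUR → MXN → CAD:
CAD 1,047,000.00 × 0.71961 = EUR 753,431.67
EUR 753,431.67 ÷ 0.058083 = MXN 12,971,638.35
MXN 12,971,638.35 × 0.082822 = CAD 1,074,337.03
Profit = CAD 1,074,337.03 − CAD 1,047,000.00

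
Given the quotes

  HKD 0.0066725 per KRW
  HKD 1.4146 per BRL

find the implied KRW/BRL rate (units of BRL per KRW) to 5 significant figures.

KRW/BRL = 0.0047169

1 KRW × 0.0066725 = 0.0066725 HKD
0.0066725 HKD ÷ 1.4146 = 0.00471688 BRL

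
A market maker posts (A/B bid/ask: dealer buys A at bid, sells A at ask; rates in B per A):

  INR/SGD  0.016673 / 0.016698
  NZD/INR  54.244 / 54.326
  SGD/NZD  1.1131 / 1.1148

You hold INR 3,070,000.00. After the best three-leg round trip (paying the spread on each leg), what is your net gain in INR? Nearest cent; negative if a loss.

Best loop INR → SGD → NZD → INR:
INR 3,070,000.00 × 0.016673 (sell INR at bid) = SGD 51,186.11
SGD 51,186.11 × 1.1131 (sell SGD at bid) = NZD 56,975.26
NZD 56,975.26 × 54.244 (sell NZD at bid) = INR 3,090,565.95

Net profit: INR 20,565.95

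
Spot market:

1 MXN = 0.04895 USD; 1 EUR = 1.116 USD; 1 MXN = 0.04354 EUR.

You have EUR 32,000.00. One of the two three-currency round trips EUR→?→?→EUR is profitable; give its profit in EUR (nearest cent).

Profit: EUR 236.66

Profitable loop is EUR → MXN → USD → EUR:
EUR 32,000.00 ÷ 0.04354 = MXN 734,956.36
MXN 734,956.36 × 0.04895 = USD 35,976.11
USD 35,976.11 ÷ 1.116 = EUR 32,236.66
Profit = EUR 32,236.66 − EUR 32,000.00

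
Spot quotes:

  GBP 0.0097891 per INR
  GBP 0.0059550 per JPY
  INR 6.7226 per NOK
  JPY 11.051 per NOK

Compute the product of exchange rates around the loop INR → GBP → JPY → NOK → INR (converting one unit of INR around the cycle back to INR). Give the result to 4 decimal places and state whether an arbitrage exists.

Around INR → GBP → JPY → NOK → INR: 1 × 0.0097891 ÷ 0.0059550 ÷ 11.051 × 6.7226 = 0.999992
Product ≈ 1 (deviation 0.001%, within rounding noise).

1.0000 (no arbitrage)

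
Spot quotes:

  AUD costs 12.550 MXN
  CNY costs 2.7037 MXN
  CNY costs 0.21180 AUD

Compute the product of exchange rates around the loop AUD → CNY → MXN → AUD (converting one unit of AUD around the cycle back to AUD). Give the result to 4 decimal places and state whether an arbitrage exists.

1.0172 (arbitrage exists)

Around AUD → CNY → MXN → AUD: 1 ÷ 0.21180 × 2.7037 ÷ 12.550 = 1.017159
Product > 1; profitable direction is AUD → CNY → MXN → AUD.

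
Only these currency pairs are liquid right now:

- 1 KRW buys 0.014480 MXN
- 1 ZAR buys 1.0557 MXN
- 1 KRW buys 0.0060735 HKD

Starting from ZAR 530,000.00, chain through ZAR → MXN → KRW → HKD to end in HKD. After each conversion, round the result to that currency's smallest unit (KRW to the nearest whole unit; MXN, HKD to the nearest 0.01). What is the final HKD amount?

ZAR 530,000.00 × 1.0557 = MXN 559,521.00
MXN 559,521.00 ÷ 0.014480 = KRW 38,640,953
KRW 38,640,953 × 0.0060735 = HKD 234,685.83

HKD 234,685.83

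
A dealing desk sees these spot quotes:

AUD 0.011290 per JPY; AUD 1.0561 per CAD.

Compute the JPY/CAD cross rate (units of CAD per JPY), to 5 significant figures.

1 JPY × 0.011290 = 0.01129 AUD
0.01129 AUD ÷ 1.0561 = 0.0106903 CAD

JPY/CAD = 0.010690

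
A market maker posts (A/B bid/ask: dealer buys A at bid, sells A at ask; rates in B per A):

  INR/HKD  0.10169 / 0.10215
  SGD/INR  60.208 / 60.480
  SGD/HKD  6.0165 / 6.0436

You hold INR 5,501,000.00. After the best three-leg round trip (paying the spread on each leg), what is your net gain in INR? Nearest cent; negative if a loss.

Net profit: INR 71,863.18

Best loop INR → HKD → SGD → INR:
INR 5,501,000.00 × 0.10169 (sell INR at bid) = HKD 559,396.69
HKD 559,396.69 ÷ 6.0436 (buy SGD at ask) = SGD 92,560.18
SGD 92,560.18 × 60.208 (sell SGD at bid) = INR 5,572,863.18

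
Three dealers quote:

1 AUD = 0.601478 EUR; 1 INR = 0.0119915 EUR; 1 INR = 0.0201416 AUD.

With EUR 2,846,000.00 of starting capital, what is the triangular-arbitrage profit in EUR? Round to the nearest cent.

Profit: EUR 29,246.60

Profitable loop is EUR → INR → AUD → EUR:
EUR 2,846,000.00 ÷ 0.0119915 = INR 237,334,778.80
INR 237,334,778.80 × 0.0201416 = AUD 4,780,302.18
AUD 4,780,302.18 × 0.601478 = EUR 2,875,246.60
Profit = EUR 2,875,246.60 − EUR 2,846,000.00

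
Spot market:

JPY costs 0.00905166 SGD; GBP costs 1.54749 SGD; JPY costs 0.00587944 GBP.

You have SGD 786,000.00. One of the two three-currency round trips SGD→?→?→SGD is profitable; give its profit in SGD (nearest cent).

Profit: SGD 4,056.46

Profitable loop is SGD → JPY → GBP → SGD:
SGD 786,000.00 ÷ 0.00905166 = JPY 86,834,901
JPY 86,834,901 × 0.00587944 = GBP 510,540.59
GBP 510,540.59 × 1.54749 = SGD 790,056.46
Profit = SGD 790,056.46 − SGD 786,000.00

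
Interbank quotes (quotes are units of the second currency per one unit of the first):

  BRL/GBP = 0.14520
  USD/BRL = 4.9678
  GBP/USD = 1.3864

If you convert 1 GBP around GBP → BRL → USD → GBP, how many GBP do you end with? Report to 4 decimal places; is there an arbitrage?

1.0000 (no arbitrage)

Around GBP → BRL → USD → GBP: 1 ÷ 0.14520 ÷ 4.9678 ÷ 1.3864 = 0.999956
Product ≈ 1 (deviation 0.004%, within rounding noise).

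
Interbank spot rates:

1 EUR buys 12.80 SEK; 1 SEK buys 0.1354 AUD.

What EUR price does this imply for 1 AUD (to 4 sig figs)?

1 AUD ÷ 0.1354 = 7.38552 SEK
7.38552 SEK ÷ 12.80 = 0.576994 EUR

AUD/EUR = 0.5770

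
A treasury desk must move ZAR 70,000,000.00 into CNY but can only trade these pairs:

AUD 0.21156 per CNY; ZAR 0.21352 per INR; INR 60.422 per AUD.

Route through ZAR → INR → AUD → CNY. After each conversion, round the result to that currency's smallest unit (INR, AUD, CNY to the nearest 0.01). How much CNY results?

ZAR 70,000,000.00 ÷ 0.21352 = INR 327,838,141.63
INR 327,838,141.63 ÷ 60.422 = AUD 5,425,807.51
AUD 5,425,807.51 ÷ 0.21156 = CNY 25,646,660.57

CNY 25,646,660.57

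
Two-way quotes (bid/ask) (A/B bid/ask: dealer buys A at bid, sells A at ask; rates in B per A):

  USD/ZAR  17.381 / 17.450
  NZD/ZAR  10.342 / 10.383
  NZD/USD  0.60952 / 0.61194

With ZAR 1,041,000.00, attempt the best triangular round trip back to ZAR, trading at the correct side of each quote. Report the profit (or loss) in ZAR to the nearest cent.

Net profit: ZAR 21,161.60

Best loop ZAR → NZD → USD → ZAR:
ZAR 1,041,000.00 ÷ 10.383 (buy NZD at ask) = NZD 100,260.04
NZD 100,260.04 × 0.60952 (sell NZD at bid) = USD 61,110.50
USD 61,110.50 × 17.381 (sell USD at bid) = ZAR 1,062,161.60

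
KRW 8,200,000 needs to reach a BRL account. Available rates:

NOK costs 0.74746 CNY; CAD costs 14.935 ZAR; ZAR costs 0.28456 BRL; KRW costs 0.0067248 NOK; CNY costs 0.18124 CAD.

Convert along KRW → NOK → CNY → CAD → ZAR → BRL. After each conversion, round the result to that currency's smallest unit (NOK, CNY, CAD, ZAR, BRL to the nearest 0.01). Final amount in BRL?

BRL 31,747.84

KRW 8,200,000 × 0.0067248 = NOK 55,143.36
NOK 55,143.36 × 0.74746 = CNY 41,217.46
CNY 41,217.46 × 0.18124 = CAD 7,470.25
CAD 7,470.25 × 14.935 = ZAR 111,568.18
ZAR 111,568.18 × 0.28456 = BRL 31,747.84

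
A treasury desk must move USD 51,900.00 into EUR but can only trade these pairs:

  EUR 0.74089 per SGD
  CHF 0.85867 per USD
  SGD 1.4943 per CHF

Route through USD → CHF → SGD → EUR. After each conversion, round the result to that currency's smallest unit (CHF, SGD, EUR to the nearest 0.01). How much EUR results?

USD 51,900.00 × 0.85867 = CHF 44,564.97
CHF 44,564.97 × 1.4943 = SGD 66,593.43
SGD 66,593.43 × 0.74089 = EUR 49,338.41

EUR 49,338.41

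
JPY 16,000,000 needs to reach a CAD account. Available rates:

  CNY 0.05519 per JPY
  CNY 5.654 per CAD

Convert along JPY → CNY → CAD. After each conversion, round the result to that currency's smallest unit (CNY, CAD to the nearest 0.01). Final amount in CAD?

CAD 156,179.70

JPY 16,000,000 × 0.05519 = CNY 883,040.00
CNY 883,040.00 ÷ 5.654 = CAD 156,179.70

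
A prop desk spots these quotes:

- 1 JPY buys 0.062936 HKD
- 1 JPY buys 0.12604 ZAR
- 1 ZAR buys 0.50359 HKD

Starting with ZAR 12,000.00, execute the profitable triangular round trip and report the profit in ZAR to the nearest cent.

Profitable loop is ZAR → HKD → JPY → ZAR:
ZAR 12,000.00 × 0.50359 = HKD 6,043.08
HKD 6,043.08 ÷ 0.062936 = JPY 96,019
JPY 96,019 × 0.12604 = ZAR 12,102.29
Profit = ZAR 12,102.29 − ZAR 12,000.00

Profit: ZAR 102.29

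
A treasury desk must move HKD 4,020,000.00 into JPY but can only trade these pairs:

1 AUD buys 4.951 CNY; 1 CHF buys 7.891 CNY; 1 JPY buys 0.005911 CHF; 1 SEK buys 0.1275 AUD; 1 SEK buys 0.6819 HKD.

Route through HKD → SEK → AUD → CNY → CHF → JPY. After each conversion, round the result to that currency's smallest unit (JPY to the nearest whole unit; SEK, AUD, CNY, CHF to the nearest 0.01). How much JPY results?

HKD 4,020,000.00 ÷ 0.6819 = SEK 5,895,292.56
SEK 5,895,292.56 × 0.1275 = AUD 751,649.80
AUD 751,649.80 × 4.951 = CNY 3,721,418.16
CNY 3,721,418.16 ÷ 7.891 = CHF 471,602.86
CHF 471,602.86 ÷ 0.005911 = JPY 79,783,938

JPY 79,783,938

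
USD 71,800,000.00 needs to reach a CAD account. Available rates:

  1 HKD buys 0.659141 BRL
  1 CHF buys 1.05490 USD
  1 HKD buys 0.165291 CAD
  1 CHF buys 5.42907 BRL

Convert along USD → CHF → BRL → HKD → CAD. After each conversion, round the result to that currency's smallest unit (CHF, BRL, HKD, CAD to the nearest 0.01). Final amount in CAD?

USD 71,800,000.00 ÷ 1.05490 = CHF 68,063,323.54
CHF 68,063,323.54 × 5.42907 = BRL 369,520,547.93
BRL 369,520,547.93 ÷ 0.659141 = HKD 560,609,259.52
HKD 560,609,259.52 × 0.165291 = CAD 92,663,665.12

CAD 92,663,665.12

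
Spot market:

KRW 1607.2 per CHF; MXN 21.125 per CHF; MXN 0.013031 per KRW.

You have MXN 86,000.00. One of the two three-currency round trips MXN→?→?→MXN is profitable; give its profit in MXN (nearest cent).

Profit: MXN 745.61

Profitable loop is MXN → KRW → CHF → MXN:
MXN 86,000.00 ÷ 0.013031 = KRW 6,599,647
KRW 6,599,647 ÷ 1607.2 = CHF 4,106.30
CHF 4,106.30 × 21.125 = MXN 86,745.61
Profit = MXN 86,745.61 − MXN 86,000.00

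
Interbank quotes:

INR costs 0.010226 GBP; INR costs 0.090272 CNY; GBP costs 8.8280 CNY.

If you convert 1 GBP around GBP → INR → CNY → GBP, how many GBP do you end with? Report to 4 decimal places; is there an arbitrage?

1.0000 (no arbitrage)

Around GBP → INR → CNY → GBP: 1 ÷ 0.010226 × 0.090272 ÷ 8.8280 = 0.999965
Product ≈ 1 (deviation 0.003%, within rounding noise).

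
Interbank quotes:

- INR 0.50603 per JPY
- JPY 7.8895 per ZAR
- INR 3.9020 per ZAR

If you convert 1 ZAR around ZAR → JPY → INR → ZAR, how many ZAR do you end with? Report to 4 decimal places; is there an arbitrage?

1.0231 (arbitrage exists)

Around ZAR → JPY → INR → ZAR: 1 × 7.8895 × 0.50603 ÷ 3.9020 = 1.023148
Product > 1; profitable direction is ZAR → JPY → INR → ZAR.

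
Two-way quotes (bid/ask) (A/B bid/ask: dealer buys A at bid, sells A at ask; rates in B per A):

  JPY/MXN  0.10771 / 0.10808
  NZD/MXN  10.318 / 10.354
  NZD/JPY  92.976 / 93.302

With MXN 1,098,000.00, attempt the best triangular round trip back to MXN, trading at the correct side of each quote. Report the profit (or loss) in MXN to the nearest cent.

Net profit: MXN 25,470.24

Best loop MXN → JPY → NZD → MXN:
MXN 1,098,000.00 ÷ 0.10808 (buy JPY at ask) = JPY 10,159,141
JPY 10,159,141 ÷ 93.302 (buy NZD at ask) = NZD 108,884.50
NZD 108,884.50 × 10.318 (sell NZD at bid) = MXN 1,123,470.24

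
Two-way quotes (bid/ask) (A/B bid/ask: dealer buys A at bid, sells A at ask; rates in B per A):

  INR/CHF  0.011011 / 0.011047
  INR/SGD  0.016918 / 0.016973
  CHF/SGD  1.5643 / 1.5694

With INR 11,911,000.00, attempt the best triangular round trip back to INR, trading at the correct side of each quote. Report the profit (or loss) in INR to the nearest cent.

Best loop INR → CHF → SGD → INR:
INR 11,911,000.00 × 0.011011 (sell INR at bid) = CHF 131,152.02
CHF 131,152.02 × 1.5643 (sell CHF at bid) = SGD 205,161.11
SGD 205,161.11 ÷ 0.016973 (buy INR at ask) = INR 12,087,498.17

Net profit: INR 176,498.17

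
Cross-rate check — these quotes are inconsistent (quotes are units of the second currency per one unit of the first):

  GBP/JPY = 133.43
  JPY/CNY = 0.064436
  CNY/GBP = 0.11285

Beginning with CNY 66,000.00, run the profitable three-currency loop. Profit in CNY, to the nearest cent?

Profitable loop is CNY → JPY → GBP → CNY:
CNY 66,000.00 ÷ 0.064436 = JPY 1,024,272
JPY 1,024,272 ÷ 133.43 = GBP 7,676.48
GBP 7,676.48 ÷ 0.11285 = CNY 68,023.71
Profit = CNY 68,023.71 − CNY 66,000.00

Profit: CNY 2,023.71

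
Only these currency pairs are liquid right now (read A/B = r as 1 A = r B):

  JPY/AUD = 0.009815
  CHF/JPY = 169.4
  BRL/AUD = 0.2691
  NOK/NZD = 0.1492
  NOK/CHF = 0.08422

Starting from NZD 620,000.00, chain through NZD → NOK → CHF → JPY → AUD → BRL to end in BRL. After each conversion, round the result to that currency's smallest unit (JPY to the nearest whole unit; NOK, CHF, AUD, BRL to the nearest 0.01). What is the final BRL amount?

NZD 620,000.00 ÷ 0.1492 = NOK 4,155,495.98
NOK 4,155,495.98 × 0.08422 = CHF 349,975.87
CHF 349,975.87 × 169.4 = JPY 59,285,912
JPY 59,285,912 × 0.009815 = AUD 581,891.23
AUD 581,891.23 ÷ 0.2691 = BRL 2,162,360.57

BRL 2,162,360.57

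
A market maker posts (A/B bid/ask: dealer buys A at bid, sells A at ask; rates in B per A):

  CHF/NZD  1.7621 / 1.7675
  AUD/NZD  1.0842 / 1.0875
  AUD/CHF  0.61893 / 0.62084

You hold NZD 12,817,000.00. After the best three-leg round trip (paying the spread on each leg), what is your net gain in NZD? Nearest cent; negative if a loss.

Net profit: NZD 36,730.91

Best loop NZD → AUD → CHF → NZD:
NZD 12,817,000.00 ÷ 1.0875 (buy AUD at ask) = AUD 11,785,747.13
AUD 11,785,747.13 × 0.61893 (sell AUD at bid) = CHF 7,294,552.47
CHF 7,294,552.47 × 1.7621 (sell CHF at bid) = NZD 12,853,730.91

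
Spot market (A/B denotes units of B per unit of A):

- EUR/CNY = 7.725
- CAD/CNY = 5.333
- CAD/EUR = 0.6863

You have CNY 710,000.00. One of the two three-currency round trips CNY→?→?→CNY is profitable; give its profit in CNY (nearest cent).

Profitable loop is CNY → EUR → CAD → CNY:
CNY 710,000.00 ÷ 7.725 = EUR 91,909.39
EUR 91,909.39 ÷ 0.6863 = CAD 133,920.13
CAD 133,920.13 × 5.333 = CNY 714,196.05
Profit = CNY 714,196.05 − CNY 710,000.00

Profit: CNY 4,196.05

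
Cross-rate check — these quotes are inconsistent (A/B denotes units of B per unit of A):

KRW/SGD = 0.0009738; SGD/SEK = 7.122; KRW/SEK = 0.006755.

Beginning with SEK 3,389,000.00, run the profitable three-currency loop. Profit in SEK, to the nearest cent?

Profitable loop is SEK → KRW → SGD → SEK:
SEK 3,389,000.00 ÷ 0.006755 = KRW 501,702,443
KRW 501,702,443 × 0.0009738 = SGD 488,557.84
SGD 488,557.84 × 7.122 = SEK 3,479,508.93
Profit = SEK 3,479,508.93 − SEK 3,389,000.00

Profit: SEK 90,508.93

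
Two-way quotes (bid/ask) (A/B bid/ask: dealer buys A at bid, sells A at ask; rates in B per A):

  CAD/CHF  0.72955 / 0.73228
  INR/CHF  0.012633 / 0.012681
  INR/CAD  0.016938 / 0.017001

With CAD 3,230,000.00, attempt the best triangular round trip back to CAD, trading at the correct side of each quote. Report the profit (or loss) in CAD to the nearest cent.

Best loop CAD → INR → CHF → CAD:
CAD 3,230,000.00 ÷ 0.017001 (buy INR at ask) = INR 189,988,824.19
INR 189,988,824.19 × 0.012633 (sell INR at bid) = CHF 2,400,128.82
CHF 2,400,128.82 ÷ 0.73228 (buy CAD at ask) = CAD 3,277,610.77

Net profit: CAD 47,610.77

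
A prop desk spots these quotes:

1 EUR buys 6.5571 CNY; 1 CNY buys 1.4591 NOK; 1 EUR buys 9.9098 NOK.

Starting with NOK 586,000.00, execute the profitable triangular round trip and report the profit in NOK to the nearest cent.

Profitable loop is NOK → CNY → EUR → NOK:
NOK 586,000.00 ÷ 1.4591 = CNY 401,617.44
CNY 401,617.44 ÷ 6.5571 = EUR 61,249.25
EUR 61,249.25 × 9.9098 = NOK 606,967.78
Profit = NOK 606,967.78 − NOK 586,000.00

Profit: NOK 20,967.78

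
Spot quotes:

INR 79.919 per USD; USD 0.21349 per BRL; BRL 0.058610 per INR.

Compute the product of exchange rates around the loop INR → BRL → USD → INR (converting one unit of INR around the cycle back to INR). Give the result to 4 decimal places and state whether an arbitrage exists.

1.0000 (no arbitrage)

Around INR → BRL → USD → INR: 1 × 0.058610 × 0.21349 × 79.919 = 0.999998
Product ≈ 1 (deviation 0.000%, within rounding noise).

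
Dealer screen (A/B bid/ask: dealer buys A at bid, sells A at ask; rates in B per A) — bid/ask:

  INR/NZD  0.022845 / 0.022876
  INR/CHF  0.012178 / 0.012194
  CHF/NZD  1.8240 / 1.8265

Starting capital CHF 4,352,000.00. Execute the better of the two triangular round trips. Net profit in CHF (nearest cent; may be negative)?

Best loop CHF → INR → NZD → CHF:
CHF 4,352,000.00 ÷ 0.012194 (buy INR at ask) = INR 356,896,834.51
INR 356,896,834.51 × 0.022845 (sell INR at bid) = NZD 8,153,308.18
NZD 8,153,308.18 ÷ 1.8265 (buy CHF at ask) = CHF 4,463,897.17

Net profit: CHF 111,897.17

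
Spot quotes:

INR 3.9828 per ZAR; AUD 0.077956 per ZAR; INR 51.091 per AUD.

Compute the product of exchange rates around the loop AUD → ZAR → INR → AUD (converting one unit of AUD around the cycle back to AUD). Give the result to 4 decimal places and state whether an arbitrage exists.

Around AUD → ZAR → INR → AUD: 1 ÷ 0.077956 × 3.9828 ÷ 51.091 = 0.999987
Product ≈ 1 (deviation 0.001%, within rounding noise).

1.0000 (no arbitrage)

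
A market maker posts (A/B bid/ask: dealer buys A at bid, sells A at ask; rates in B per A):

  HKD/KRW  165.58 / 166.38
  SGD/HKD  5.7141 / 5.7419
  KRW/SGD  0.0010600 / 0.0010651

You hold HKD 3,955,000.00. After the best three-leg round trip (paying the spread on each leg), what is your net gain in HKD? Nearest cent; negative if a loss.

Best loop HKD → KRW → SGD → HKD:
HKD 3,955,000.00 × 165.58 (sell HKD at bid) = KRW 654,868,900
KRW 654,868,900 × 0.0010600 (sell KRW at bid) = SGD 694,161.03
SGD 694,161.03 × 5.7141 (sell SGD at bid) = HKD 3,966,505.56

Net profit: HKD 11,505.56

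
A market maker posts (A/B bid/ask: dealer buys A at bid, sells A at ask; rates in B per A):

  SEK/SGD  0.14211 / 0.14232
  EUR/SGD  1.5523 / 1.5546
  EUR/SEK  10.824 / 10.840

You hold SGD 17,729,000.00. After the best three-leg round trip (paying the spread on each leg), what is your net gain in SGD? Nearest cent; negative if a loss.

Net profit: SGD 109,760.72

Best loop SGD → SEK → EUR → SGD:
SGD 17,729,000.00 ÷ 0.14232 (buy SEK at ask) = SEK 124,571,388.42
SEK 124,571,388.42 ÷ 10.840 (buy EUR at ask) = EUR 11,491,825.50
EUR 11,491,825.50 × 1.5523 (sell EUR at bid) = SGD 17,838,760.72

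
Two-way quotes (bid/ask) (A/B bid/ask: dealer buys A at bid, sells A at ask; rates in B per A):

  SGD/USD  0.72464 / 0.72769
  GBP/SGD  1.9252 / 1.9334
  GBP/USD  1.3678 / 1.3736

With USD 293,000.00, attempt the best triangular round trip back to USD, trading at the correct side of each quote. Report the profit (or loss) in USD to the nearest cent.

Net profit: USD 4,581.20

Best loop USD → GBP → SGD → USD:
USD 293,000.00 ÷ 1.3736 (buy GBP at ask) = GBP 213,308.10
GBP 213,308.10 × 1.9252 (sell GBP at bid) = SGD 410,660.75
SGD 410,660.75 × 0.72464 (sell SGD at bid) = USD 297,581.20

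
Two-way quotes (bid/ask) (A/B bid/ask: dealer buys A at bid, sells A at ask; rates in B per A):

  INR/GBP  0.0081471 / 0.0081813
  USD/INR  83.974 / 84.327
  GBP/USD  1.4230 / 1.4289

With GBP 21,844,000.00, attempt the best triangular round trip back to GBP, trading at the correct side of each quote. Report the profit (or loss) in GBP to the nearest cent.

Best loop GBP → INR → USD → GBP:
GBP 21,844,000.00 ÷ 0.0081813 (buy INR at ask) = INR 2,669,991,321.67
INR 2,669,991,321.67 ÷ 84.327 (buy USD at ask) = USD 31,662,353.95
USD 31,662,353.95 ÷ 1.4289 (buy GBP at ask) = GBP 22,158,551.30

Net profit: GBP 314,551.30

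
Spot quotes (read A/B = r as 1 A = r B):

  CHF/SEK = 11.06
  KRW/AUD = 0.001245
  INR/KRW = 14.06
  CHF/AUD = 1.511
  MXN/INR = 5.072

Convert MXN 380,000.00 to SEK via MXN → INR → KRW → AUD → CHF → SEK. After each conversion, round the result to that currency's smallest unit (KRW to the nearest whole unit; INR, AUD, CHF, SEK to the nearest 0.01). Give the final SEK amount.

SEK 246,949.56

MXN 380,000.00 × 5.072 = INR 1,927,360.00
INR 1,927,360.00 × 14.06 = KRW 27,098,682
KRW 27,098,682 × 0.001245 = AUD 33,737.86
AUD 33,737.86 ÷ 1.511 = CHF 22,328.17
CHF 22,328.17 × 11.06 = SEK 246,949.56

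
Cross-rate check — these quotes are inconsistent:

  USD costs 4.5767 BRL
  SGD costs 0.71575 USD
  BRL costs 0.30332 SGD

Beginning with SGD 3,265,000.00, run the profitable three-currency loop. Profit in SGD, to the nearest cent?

Profitable loop is SGD → BRL → USD → SGD:
SGD 3,265,000.00 ÷ 0.30332 = BRL 10,764,209.42
BRL 10,764,209.42 ÷ 4.5767 = USD 2,351,958.71
USD 2,351,958.71 ÷ 0.71575 = SGD 3,286,005.88
Profit = SGD 3,286,005.88 − SGD 3,265,000.00

Profit: SGD 21,005.88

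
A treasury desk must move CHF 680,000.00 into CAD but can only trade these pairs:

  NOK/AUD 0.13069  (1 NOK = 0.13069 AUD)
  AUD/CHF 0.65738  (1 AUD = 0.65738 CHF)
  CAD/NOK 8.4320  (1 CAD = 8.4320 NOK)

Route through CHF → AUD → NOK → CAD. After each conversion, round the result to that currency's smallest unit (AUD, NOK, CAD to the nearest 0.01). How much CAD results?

CHF 680,000.00 ÷ 0.65738 = AUD 1,034,409.32
AUD 1,034,409.32 ÷ 0.13069 = NOK 7,914,984.47
NOK 7,914,984.47 ÷ 8.4320 = CAD 938,684.12

CAD 938,684.12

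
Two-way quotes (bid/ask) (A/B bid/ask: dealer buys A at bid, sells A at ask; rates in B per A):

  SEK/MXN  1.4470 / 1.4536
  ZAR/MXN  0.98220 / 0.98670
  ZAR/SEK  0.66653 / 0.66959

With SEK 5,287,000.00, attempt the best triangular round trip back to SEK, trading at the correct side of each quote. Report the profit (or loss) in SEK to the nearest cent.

Best loop SEK → ZAR → MXN → SEK:
SEK 5,287,000.00 ÷ 0.66959 (buy ZAR at ask) = ZAR 7,895,876.58
ZAR 7,895,876.58 × 0.98220 (sell ZAR at bid) = MXN 7,755,329.98
MXN 7,755,329.98 ÷ 1.4536 (buy SEK at ask) = SEK 5,335,257.28

Net profit: SEK 48,257.28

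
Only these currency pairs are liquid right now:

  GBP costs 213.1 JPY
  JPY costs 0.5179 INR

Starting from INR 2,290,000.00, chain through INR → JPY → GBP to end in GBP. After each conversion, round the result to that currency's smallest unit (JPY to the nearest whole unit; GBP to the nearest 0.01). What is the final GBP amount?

GBP 20,749.43

INR 2,290,000.00 ÷ 0.5179 = JPY 4,421,703
JPY 4,421,703 ÷ 213.1 = GBP 20,749.43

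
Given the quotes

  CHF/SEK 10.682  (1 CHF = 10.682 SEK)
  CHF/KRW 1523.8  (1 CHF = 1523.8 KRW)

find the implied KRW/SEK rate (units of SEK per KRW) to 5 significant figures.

KRW/SEK = 0.0070101

1 KRW ÷ 1523.8 = 0.000656254 CHF
0.000656254 CHF × 10.682 = 0.00701011 SEK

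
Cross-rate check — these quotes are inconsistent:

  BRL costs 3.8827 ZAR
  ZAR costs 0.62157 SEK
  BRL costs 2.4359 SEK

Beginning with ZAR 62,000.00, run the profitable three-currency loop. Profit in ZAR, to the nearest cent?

Profitable loop is ZAR → BRL → SEK → ZAR:
ZAR 62,000.00 ÷ 3.8827 = BRL 15,968.27
BRL 15,968.27 × 2.4359 = SEK 38,897.11
SEK 38,897.11 ÷ 0.62157 = ZAR 62,578.80
Profit = ZAR 62,578.80 − ZAR 62,000.00

Profit: ZAR 578.80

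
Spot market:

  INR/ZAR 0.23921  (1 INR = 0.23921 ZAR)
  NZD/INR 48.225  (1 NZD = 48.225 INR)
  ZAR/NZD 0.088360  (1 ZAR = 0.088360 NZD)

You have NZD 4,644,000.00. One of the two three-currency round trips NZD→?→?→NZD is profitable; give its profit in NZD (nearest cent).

Profitable loop is NZD → INR → ZAR → NZD:
NZD 4,644,000.00 × 48.225 = INR 223,956,900.00
INR 223,956,900.00 × 0.23921 = ZAR 53,572,730.05
ZAR 53,572,730.05 × 0.088360 = NZD 4,733,686.43
Profit = NZD 4,733,686.43 − NZD 4,644,000.00

Profit: NZD 89,686.43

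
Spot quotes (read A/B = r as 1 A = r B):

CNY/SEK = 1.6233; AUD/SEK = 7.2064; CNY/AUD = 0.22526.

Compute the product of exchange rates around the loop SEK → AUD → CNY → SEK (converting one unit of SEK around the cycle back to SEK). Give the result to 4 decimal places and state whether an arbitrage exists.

1.0000 (no arbitrage)

Around SEK → AUD → CNY → SEK: 1 ÷ 7.2064 ÷ 0.22526 × 1.6233 = 0.999992
Product ≈ 1 (deviation 0.001%, within rounding noise).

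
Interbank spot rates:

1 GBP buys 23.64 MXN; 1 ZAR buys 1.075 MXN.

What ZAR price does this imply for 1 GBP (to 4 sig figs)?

1 GBP × 23.64 = 23.64 MXN
23.64 MXN ÷ 1.075 = 21.9907 ZAR

GBP/ZAR = 21.99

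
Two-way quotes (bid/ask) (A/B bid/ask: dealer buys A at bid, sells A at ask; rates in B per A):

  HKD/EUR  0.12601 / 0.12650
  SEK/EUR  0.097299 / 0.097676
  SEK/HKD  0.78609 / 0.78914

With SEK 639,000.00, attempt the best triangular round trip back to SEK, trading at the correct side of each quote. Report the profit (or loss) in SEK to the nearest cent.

Net profit: SEK 9,022.78

Best loop SEK → HKD → EUR → SEK:
SEK 639,000.00 × 0.78609 (sell SEK at bid) = HKD 502,311.51
HKD 502,311.51 × 0.12601 (sell HKD at bid) = EUR 63,296.27
EUR 63,296.27 ÷ 0.097676 (buy SEK at ask) = SEK 648,022.78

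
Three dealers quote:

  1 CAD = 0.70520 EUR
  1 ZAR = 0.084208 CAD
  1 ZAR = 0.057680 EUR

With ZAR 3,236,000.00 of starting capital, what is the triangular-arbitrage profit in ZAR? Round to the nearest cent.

Profitable loop is ZAR → CAD → EUR → ZAR:
ZAR 3,236,000.00 × 0.084208 = CAD 272,497.09
CAD 272,497.09 × 0.70520 = EUR 192,164.95
EUR 192,164.95 ÷ 0.057680 = ZAR 3,331,569.81
Profit = ZAR 3,331,569.81 − ZAR 3,236,000.00

Profit: ZAR 95,569.81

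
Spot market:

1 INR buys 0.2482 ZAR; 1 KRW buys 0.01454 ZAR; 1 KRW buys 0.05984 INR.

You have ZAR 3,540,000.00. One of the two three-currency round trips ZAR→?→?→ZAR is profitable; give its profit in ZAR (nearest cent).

Profitable loop is ZAR → KRW → INR → ZAR:
ZAR 3,540,000.00 ÷ 0.01454 = KRW 243,466,300
KRW 243,466,300 × 0.05984 = INR 14,569,023.38
INR 14,569,023.38 × 0.2482 = ZAR 3,616,031.60
Profit = ZAR 3,616,031.60 − ZAR 3,540,000.00

Profit: ZAR 76,031.60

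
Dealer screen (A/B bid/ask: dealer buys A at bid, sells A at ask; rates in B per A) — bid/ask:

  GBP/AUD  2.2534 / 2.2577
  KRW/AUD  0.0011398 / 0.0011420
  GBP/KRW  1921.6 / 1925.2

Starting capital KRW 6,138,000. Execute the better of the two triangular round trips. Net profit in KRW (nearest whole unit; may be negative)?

Net profit: KRW 153,051

Best loop KRW → GBP → AUD → KRW:
KRW 6,138,000 ÷ 1925.2 (buy GBP at ask) = GBP 3,188.24
GBP 3,188.24 × 2.2534 (sell GBP at bid) = AUD 7,184.38
AUD 7,184.38 ÷ 0.0011420 (buy KRW at ask) = KRW 6,291,051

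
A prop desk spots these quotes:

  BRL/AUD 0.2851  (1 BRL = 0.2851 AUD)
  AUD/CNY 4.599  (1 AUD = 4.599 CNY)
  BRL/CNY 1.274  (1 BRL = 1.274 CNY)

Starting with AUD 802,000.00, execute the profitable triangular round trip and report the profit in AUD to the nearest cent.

Profitable loop is AUD → CNY → BRL → AUD:
AUD 802,000.00 × 4.599 = CNY 3,688,398.00
CNY 3,688,398.00 ÷ 1.274 = BRL 2,895,131.87
BRL 2,895,131.87 × 0.2851 = AUD 825,402.10
Profit = AUD 825,402.10 − AUD 802,000.00

Profit: AUD 23,402.10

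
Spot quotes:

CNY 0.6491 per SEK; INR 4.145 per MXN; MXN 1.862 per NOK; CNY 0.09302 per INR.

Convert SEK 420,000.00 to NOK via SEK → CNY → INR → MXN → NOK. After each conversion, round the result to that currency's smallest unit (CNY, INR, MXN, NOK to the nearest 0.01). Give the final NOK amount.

NOK 379,734.76

SEK 420,000.00 × 0.6491 = CNY 272,622.00
CNY 272,622.00 ÷ 0.09302 = INR 2,930,789.08
INR 2,930,789.08 ÷ 4.145 = MXN 707,066.12
MXN 707,066.12 ÷ 1.862 = NOK 379,734.76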